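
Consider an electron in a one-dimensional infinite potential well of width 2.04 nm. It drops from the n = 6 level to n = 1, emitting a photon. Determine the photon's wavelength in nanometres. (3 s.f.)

E_1 = h²/(8m_eL²) = 1.448×10^-20 J, so ΔE = (6² − 1²)E_1 = 5.068×10^-19 J.
λ = hc/ΔE = (6.626×10^-34·2.998×10^8)/5.068×10^-19 = 3.92×10^-7 m = 392 nm.

λ = 392 nm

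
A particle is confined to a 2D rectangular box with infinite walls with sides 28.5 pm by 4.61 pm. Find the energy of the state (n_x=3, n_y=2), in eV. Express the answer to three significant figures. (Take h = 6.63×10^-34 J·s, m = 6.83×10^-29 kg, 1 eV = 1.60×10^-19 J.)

For a 2D rectangular well E = (h²/8m)·Σ n_i²/L_i² = (6.63×10^-34)²/(8·6.83×10^-29) · [3²/(28.5 pm)² + 2²/(4.61 pm)²].
Evaluating gives E = 1.603×10^-16 J = 1.00×10^3 eV.

E = 1.00×10^3 eV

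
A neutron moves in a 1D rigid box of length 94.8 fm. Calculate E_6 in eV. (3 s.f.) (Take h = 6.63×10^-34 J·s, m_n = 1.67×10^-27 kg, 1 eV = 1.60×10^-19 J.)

For an infinite well E_n = n²h²/(8m_nL²), so E_1 = h²/(8m_nL²) = (6.63×10^-34)²/(8·1.67×10^-27·(9.48×10^-14 m)²) = 3.661×10^-15 J.
Then E_6 = 6²·E_1 = 36·3.661×10^-15 J = 1.318×10^-13 J.
Converting, E_6 = 1.318×10^-13 J / (1.60×10^-19 J/eV) = 8.24×10^5 eV.

E_6 = 8.24×10^5 eV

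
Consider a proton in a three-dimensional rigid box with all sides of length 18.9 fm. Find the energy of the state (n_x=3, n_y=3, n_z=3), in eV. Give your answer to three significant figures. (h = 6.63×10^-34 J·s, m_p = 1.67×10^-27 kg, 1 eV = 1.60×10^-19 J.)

E = 1.55×10^7 eV

For a 3D rectangular well E = (h²/8m_p)·Σ n_i²/L_i² = (6.63×10^-34)²/(8·1.67×10^-27) · [3²/(18.9 fm)² + 3²/(18.9 fm)² + 3²/(18.9 fm)²].
Evaluating gives E = 2.487×10^-12 J = 1.55×10^7 eV.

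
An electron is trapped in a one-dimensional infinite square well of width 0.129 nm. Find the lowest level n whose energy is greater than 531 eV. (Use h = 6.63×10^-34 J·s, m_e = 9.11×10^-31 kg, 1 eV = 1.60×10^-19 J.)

n = 5

E_1 = h²/(8m_eL²) = 3.624×10^-18 J = 22.65 eV.
Need n² > 531/22.65 = 23.44, i.e. n > 4.841.
The smallest integer satisfying this is n = 5.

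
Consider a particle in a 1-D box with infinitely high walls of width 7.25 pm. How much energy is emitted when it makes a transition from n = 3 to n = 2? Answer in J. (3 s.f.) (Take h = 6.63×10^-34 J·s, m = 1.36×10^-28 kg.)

|ΔE| = 3.84×10^-17 J

E_1 = h²/(8mL²) = 7.686×10^-18 J.
|ΔE| = |3² − 2²|·E_1 = 5·7.686×10^-18 J = 3.84×10^-17 J.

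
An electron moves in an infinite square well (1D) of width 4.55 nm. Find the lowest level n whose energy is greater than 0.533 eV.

E_1 = h²/(8m_eL²) = 2.910×10^-21 J = 0.01816 eV.
Need n² > 0.533/0.01816 = 29.35, i.e. n > 5.418.
The smallest integer satisfying this is n = 6.

n = 6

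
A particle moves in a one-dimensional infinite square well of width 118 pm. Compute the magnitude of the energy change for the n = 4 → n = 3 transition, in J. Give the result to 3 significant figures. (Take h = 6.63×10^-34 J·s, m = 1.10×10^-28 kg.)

|ΔE| = 2.51×10^-19 J

E_1 = h²/(8mL²) = 3.587×10^-20 J.
|ΔE| = |4² − 3²|·E_1 = 7·3.587×10^-20 J = 2.51×10^-19 J.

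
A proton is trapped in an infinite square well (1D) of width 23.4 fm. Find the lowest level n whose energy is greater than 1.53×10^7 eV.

n = 7

E_1 = h²/(8m_pL²) = 5.991×10^-14 J = 3.740×10^5 eV.
Need n² > 1.53×10^7/3.740×10^5 = 40.91, i.e. n > 6.396.
The smallest integer satisfying this is n = 7.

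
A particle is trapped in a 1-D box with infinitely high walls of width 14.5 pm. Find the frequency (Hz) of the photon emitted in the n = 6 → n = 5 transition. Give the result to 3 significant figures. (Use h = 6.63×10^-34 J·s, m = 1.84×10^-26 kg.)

E_1 = h²/(8mL²) = 1.420×10^-20 J and ΔE = (6² − 5²)E_1 = 1.562×10^-19 J.
f = ΔE/h = 1.562×10^-19/6.63×10^-34 = 2.36×10^14 Hz.

f = 2.36×10^14 Hz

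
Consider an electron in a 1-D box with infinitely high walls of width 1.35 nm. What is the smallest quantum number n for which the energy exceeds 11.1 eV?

E_1 = h²/(8m_eL²) = 3.306×10^-20 J = 0.2064 eV.
Need n² > 11.1/0.2064 = 53.78, i.e. n > 7.333.
The smallest integer satisfying this is n = 8.

n = 8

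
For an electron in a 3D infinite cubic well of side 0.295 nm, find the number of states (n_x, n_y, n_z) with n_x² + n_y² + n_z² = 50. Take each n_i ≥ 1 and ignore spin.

degeneracy = 6

The level has n_x² + n_y² + n_z² = 50. The ordered positive-integer solutions are (3, 4, 5), (3, 5, 4), (4, 3, 5), (4, 5, 3), (5, 3, 4), (5, 4, 3).
That gives 6 states.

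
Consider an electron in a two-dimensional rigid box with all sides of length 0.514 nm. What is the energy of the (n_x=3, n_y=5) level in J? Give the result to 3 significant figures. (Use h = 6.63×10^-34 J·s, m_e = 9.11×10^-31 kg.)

E = 7.76×10^-18 J

For a 2D rectangular well E = (h²/8m_e)·Σ n_i²/L_i² = (6.63×10^-34)²/(8·9.11×10^-31) · [3²/(0.514 nm)² + 5²/(0.514 nm)²].
Evaluating gives E = 7.76×10^-18 J.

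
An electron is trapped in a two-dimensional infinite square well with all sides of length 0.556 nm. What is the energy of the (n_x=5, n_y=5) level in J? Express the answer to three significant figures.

For a 2D rectangular well E = (h²/8m_e)·Σ n_i²/L_i² = (6.626×10^-34)²/(8·9.109×10^-31) · [5²/(0.556 nm)² + 5²/(0.556 nm)²].
Evaluating gives E = 9.74×10^-18 J.

E = 9.74×10^-18 J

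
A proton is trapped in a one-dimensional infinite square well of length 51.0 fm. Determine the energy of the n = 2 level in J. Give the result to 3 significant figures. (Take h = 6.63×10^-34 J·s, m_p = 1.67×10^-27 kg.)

E_2 = 5.06×10^-14 J

For an infinite well E_n = n²h²/(8m_pL²), so E_1 = h²/(8m_pL²) = (6.63×10^-34)²/(8·1.67×10^-27·(5.10×10^-14 m)²) = 1.265×10^-14 J.
Then E_2 = 2²·E_1 = 4·1.265×10^-14 J = 5.06×10^-14 J.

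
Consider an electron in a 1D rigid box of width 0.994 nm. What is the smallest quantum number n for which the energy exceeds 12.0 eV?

E_1 = h²/(8m_eL²) = 6.098×10^-20 J = 0.3806 eV.
Need n² > 12.0/0.3806 = 31.53, i.e. n > 5.615.
The smallest integer satisfying this is n = 6.

n = 6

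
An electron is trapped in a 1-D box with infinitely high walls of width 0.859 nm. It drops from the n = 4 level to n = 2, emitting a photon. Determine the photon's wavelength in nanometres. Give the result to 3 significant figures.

E_1 = h²/(8m_eL²) = 8.165×10^-20 J, so ΔE = (4² − 2²)E_1 = 9.798×10^-19 J.
λ = hc/ΔE = (6.626×10^-34·2.998×10^8)/9.798×10^-19 = 2.03×10^-7 m = 203 nm.

λ = 203 nm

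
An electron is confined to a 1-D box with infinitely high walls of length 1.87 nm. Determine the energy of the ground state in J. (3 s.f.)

For an infinite well E_n = n²h²/(8m_eL²), so E_1 = h²/(8m_eL²) = (6.626×10^-34)²/(8·9.109×10^-31·(1.87×10^-9 m)²) = 1.723×10^-20 J.

E_1 = 1.72×10^-20 J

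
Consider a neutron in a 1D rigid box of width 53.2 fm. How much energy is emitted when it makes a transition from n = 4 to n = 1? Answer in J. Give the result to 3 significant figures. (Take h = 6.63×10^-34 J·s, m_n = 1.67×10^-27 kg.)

E_1 = h²/(8m_nL²) = 1.163×10^-14 J.
|ΔE| = |4² − 1²|·E_1 = 15·1.163×10^-14 J = 1.74×10^-13 J.

|ΔE| = 1.74×10^-13 J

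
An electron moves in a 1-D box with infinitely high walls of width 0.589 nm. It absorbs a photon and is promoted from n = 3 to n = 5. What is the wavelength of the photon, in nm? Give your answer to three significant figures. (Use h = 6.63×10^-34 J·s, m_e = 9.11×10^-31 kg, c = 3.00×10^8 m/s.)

E_1 = h²/(8m_eL²) = 1.739×10^-19 J, so ΔE = (5² − 3²)E_1 = 2.782×10^-18 J.
λ = hc/ΔE = (6.63×10^-34·3.00×10^8)/2.782×10^-18 = 7.15×10^-8 m = 71.5 nm.

λ = 71.5 nm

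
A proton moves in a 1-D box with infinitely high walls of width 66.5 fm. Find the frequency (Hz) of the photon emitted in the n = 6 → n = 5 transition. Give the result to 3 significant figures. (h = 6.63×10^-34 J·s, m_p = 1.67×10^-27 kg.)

f = 1.23×10^20 Hz

E_1 = h²/(8m_pL²) = 7.440×10^-15 J and ΔE = (6² − 5²)E_1 = 8.184×10^-14 J.
f = ΔE/h = 8.184×10^-14/6.63×10^-34 = 1.23×10^20 Hz.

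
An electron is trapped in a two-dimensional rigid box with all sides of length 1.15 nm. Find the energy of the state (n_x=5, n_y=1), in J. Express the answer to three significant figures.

E = 1.18×10^-18 J

For a 2D rectangular well E = (h²/8m_e)·Σ n_i²/L_i² = (6.626×10^-34)²/(8·9.109×10^-31) · [5²/(1.15 nm)² + 1²/(1.15 nm)²].
Evaluating gives E = 1.18×10^-18 J.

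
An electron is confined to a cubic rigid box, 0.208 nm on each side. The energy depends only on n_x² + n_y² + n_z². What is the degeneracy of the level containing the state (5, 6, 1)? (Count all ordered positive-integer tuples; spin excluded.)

degeneracy = 12

The level has n_x² + n_y² + n_z² = 62. The ordered positive-integer solutions are (1, 5, 6), (1, 6, 5), (2, 3, 7), (2, 7, 3), (3, 2, 7), (3, 7, 2), (5, 1, 6), (5, 6, 1), (6, 1, 5), (6, 5, 1), (7, 2, 3), (7, 3, 2).
That gives 12 states.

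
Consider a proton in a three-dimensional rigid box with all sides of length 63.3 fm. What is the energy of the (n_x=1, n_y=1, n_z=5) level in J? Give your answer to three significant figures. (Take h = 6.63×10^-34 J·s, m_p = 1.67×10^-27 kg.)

For a 3D rectangular well E = (h²/8m_p)·Σ n_i²/L_i² = (6.63×10^-34)²/(8·1.67×10^-27) · [1²/(63.3 fm)² + 1²/(63.3 fm)² + 5²/(63.3 fm)²].
Evaluating gives E = 2.22×10^-13 J.

E = 2.22×10^-13 J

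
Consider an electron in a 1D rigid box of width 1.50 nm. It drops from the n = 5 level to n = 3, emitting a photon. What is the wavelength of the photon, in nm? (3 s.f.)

λ = 464 nm

E_1 = h²/(8m_eL²) = 2.678×10^-20 J, so ΔE = (5² − 3²)E_1 = 4.285×10^-19 J.
λ = hc/ΔE = (6.626×10^-34·2.998×10^8)/4.285×10^-19 = 4.64×10^-7 m = 464 nm.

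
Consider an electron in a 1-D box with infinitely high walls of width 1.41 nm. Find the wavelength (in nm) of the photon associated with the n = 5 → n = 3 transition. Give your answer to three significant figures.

λ = 410 nm

E_1 = h²/(8m_eL²) = 3.030×10^-20 J, so ΔE = (5² − 3²)E_1 = 4.848×10^-19 J.
λ = hc/ΔE = (6.626×10^-34·2.998×10^8)/4.848×10^-19 = 4.10×10^-7 m = 410 nm.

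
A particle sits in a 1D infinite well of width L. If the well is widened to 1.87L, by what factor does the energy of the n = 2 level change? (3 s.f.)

0.286

E_n ∝ 1/L², so the energy scales by 1/1.87² = 0.286.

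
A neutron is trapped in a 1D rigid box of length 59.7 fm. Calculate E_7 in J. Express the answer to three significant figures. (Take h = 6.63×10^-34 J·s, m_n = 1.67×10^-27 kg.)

E_7 = 4.52×10^-13 J

For an infinite well E_n = n²h²/(8m_nL²), so E_1 = h²/(8m_nL²) = (6.63×10^-34)²/(8·1.67×10^-27·(5.97×10^-14 m)²) = 9.231×10^-15 J.
Then E_7 = 7²·E_1 = 49·9.231×10^-15 J = 4.52×10^-13 J.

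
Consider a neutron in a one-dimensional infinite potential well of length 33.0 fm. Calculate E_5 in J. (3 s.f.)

E_5 = 7.52×10^-13 J

For an infinite well E_n = n²h²/(8m_nL²), so E_1 = h²/(8m_nL²) = (6.626×10^-34)²/(8·1.675×10^-27·(3.30×10^-14 m)²) = 3.009×10^-14 J.
Then E_5 = 5²·E_1 = 25·3.009×10^-14 J = 7.52×10^-13 J.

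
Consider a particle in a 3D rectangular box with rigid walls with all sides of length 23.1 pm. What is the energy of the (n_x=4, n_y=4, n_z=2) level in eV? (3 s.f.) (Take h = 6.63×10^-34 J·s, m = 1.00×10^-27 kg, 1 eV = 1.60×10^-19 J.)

For a 3D rectangular well E = (h²/8m)·Σ n_i²/L_i² = (6.63×10^-34)²/(8·1.00×10^-27) · [4²/(23.1 pm)² + 4²/(23.1 pm)² + 2²/(23.1 pm)²].
Evaluating gives E = 3.707×10^-18 J = 23.2 eV.

E = 23.2 eV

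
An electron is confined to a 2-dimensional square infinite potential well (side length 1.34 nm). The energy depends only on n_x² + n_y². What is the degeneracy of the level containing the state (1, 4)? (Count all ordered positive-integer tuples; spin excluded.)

degeneracy = 2

The level has n_x² + n_y² = 17. The ordered positive-integer solutions are (1, 4), (4, 1).
That gives 2 states.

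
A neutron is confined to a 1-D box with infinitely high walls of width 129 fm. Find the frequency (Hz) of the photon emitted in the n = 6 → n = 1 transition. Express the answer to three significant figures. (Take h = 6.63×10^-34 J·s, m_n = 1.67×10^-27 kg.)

f = 1.04×10^20 Hz

E_1 = h²/(8m_nL²) = 1.977×10^-15 J and ΔE = (6² − 1²)E_1 = 6.920×10^-14 J.
f = ΔE/h = 6.920×10^-14/6.63×10^-34 = 1.04×10^20 Hz.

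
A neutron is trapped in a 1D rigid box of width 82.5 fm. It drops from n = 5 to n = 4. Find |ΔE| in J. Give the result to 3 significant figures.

|ΔE| = 4.33×10^-14 J

E_1 = h²/(8m_nL²) = 4.814×10^-15 J.
|ΔE| = |5² − 4²|·E_1 = 9·4.814×10^-15 J = 4.33×10^-14 J.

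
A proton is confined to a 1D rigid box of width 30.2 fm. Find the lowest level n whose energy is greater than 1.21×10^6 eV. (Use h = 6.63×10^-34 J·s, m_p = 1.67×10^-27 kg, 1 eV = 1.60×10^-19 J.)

n = 3

E_1 = h²/(8m_pL²) = 3.608×10^-14 J = 2.255×10^5 eV.
Need n² > 1.21×10^6/2.255×10^5 = 5.366, i.e. n > 2.316.
The smallest integer satisfying this is n = 3.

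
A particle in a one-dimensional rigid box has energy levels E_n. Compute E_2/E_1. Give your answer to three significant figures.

E_n ∝ n², so E_2/E_1 = 2²/1² = 4/1 = 4.00.

4.00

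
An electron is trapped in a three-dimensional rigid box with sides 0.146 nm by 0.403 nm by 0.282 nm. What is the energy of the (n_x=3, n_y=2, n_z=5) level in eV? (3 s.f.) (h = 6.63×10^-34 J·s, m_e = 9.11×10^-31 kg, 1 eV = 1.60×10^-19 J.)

For a 3D rectangular well E = (h²/8m_e)·Σ n_i²/L_i² = (6.63×10^-34)²/(8·9.11×10^-31) · [3²/(0.146 nm)² + 2²/(0.403 nm)² + 5²/(0.282 nm)²].
Evaluating gives E = 4.591×10^-17 J = 287 eV.

E = 287 eV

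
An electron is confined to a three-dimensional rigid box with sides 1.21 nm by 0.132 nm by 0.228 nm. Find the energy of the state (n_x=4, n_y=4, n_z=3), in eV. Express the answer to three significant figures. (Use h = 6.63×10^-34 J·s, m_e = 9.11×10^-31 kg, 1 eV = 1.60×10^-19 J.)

E = 416 eV

For a 3D rectangular well E = (h²/8m_e)·Σ n_i²/L_i² = (6.63×10^-34)²/(8·9.11×10^-31) · [4²/(1.21 nm)² + 4²/(0.132 nm)² + 3²/(0.228 nm)²].
Evaluating gives E = 6.649×10^-17 J = 416 eV.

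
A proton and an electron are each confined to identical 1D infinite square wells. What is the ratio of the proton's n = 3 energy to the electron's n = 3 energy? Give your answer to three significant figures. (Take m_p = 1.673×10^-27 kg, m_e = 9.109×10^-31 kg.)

E_n ∝ 1/m at fixed n and L, so the ratio is m_e/m_p = 9.109×10^-31/1.673×10^-27 = 5.44×10^-4.

5.44×10^-4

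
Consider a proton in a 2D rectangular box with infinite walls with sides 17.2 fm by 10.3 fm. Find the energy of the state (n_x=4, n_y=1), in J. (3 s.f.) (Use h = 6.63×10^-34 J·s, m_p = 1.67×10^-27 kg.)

E = 2.09×10^-12 J

For a 2D rectangular well E = (h²/8m_p)·Σ n_i²/L_i² = (6.63×10^-34)²/(8·1.67×10^-27) · [4²/(17.2 fm)² + 1²/(10.3 fm)²].
Evaluating gives E = 2.09×10^-12 J.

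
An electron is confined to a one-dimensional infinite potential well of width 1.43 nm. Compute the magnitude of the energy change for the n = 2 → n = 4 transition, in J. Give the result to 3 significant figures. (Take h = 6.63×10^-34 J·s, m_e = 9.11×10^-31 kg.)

E_1 = h²/(8m_eL²) = 2.949×10^-20 J.
|ΔE| = |2² − 4²|·E_1 = 12·2.949×10^-20 J = 3.54×10^-19 J.

|ΔE| = 3.54×10^-19 J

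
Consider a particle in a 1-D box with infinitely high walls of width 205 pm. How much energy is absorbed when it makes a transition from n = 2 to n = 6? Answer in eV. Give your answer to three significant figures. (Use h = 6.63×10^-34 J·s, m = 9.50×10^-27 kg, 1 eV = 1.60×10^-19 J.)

E_1 = h²/(8mL²) = 1.376×10^-22 J.
|ΔE| = |2² − 6²|·E_1 = 32·1.376×10^-22 J = 4.403×10^-21 J = 0.0275 eV.

|ΔE| = 0.0275 eV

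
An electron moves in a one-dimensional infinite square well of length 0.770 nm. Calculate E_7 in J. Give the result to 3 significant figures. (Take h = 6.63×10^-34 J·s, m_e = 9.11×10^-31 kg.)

For an infinite well E_n = n²h²/(8m_eL²), so E_1 = h²/(8m_eL²) = (6.63×10^-34)²/(8·9.11×10^-31·(7.70×10^-10 m)²) = 1.017×10^-19 J.
Then E_7 = 7²·E_1 = 49·1.017×10^-19 J = 4.98×10^-18 J.

E_7 = 4.98×10^-18 J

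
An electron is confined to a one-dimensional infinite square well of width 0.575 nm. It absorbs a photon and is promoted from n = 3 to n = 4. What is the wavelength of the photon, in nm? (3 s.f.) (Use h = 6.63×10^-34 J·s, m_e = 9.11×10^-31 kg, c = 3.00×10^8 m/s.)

E_1 = h²/(8m_eL²) = 1.824×10^-19 J, so ΔE = (4² − 3²)E_1 = 1.277×10^-18 J.
λ = hc/ΔE = (6.63×10^-34·3.00×10^8)/1.277×10^-18 = 1.56×10^-7 m = 156 nm.

λ = 156 nm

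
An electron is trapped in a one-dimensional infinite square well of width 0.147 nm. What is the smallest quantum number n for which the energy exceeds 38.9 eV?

n = 2

E_1 = h²/(8m_eL²) = 2.788×10^-18 J = 17.40 eV.
Need n² > 38.9/17.40 = 2.236, i.e. n > 1.495.
The smallest integer satisfying this is n = 2.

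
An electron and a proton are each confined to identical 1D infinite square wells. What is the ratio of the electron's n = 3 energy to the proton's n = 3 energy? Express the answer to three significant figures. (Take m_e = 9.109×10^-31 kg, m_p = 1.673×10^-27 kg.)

1.84×10^3

E_n ∝ 1/m at fixed n and L, so the ratio is m_p/m_e = 1.673×10^-27/9.109×10^-31 = 1.84×10^3.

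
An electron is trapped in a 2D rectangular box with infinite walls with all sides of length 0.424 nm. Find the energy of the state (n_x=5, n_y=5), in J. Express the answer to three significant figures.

For a 2D rectangular well E = (h²/8m_e)·Σ n_i²/L_i² = (6.626×10^-34)²/(8·9.109×10^-31) · [5²/(0.424 nm)² + 5²/(0.424 nm)²].
Evaluating gives E = 1.68×10^-17 J.

E = 1.68×10^-17 J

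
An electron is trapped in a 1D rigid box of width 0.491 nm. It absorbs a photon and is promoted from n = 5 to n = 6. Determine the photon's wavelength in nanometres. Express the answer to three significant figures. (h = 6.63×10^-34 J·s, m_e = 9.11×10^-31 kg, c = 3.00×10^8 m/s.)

λ = 72.3 nm

E_1 = h²/(8m_eL²) = 2.502×10^-19 J, so ΔE = (6² − 5²)E_1 = 2.752×10^-18 J.
λ = hc/ΔE = (6.63×10^-34·3.00×10^8)/2.752×10^-18 = 7.23×10^-8 m = 72.3 nm.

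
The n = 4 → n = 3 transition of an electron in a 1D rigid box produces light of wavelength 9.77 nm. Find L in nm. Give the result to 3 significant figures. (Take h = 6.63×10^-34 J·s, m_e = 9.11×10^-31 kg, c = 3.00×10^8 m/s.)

The photon carries ΔE = hc/λ = 6.63×10^-34·3.00×10^8/9.77×10^-9 m = 2.036×10^-17 J.
Since ΔE = (4² − 3²)E_1, E_1 = 2.909×10^-18 J, and L = h/√(8m_eE_1) = 1.44×10^-10 m = 0.144 nm.

L = 0.144 nm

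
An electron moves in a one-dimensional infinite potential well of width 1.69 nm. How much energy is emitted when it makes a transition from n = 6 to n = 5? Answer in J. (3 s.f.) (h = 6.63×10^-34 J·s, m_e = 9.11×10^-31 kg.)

E_1 = h²/(8m_eL²) = 2.112×10^-20 J.
|ΔE| = |6² − 5²|·E_1 = 11·2.112×10^-20 J = 2.32×10^-19 J.

|ΔE| = 2.32×10^-19 J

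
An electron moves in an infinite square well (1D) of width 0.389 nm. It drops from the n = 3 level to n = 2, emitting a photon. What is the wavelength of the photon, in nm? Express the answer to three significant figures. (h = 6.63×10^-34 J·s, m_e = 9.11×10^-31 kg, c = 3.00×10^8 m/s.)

E_1 = h²/(8m_eL²) = 3.986×10^-19 J, so ΔE = (3² − 2²)E_1 = 1.993×10^-18 J.
λ = hc/ΔE = (6.63×10^-34·3.00×10^8)/1.993×10^-18 = 9.98×10^-8 m = 99.8 nm.

λ = 99.8 nm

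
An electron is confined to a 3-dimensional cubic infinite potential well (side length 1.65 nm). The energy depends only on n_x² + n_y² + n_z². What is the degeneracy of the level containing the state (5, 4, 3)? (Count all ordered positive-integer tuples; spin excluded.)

degeneracy = 6

The level has n_x² + n_y² + n_z² = 50. The ordered positive-integer solutions are (3, 4, 5), (3, 5, 4), (4, 3, 5), (4, 5, 3), (5, 3, 4), (5, 4, 3).
That gives 6 states.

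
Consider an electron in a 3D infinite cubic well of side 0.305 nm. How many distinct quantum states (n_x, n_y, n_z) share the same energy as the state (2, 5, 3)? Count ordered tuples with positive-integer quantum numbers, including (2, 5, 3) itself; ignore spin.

The level has n_x² + n_y² + n_z² = 38. The ordered positive-integer solutions are (1, 1, 6), (1, 6, 1), (2, 3, 5), (2, 5, 3), (3, 2, 5), (3, 5, 2), (5, 2, 3), (5, 3, 2), (6, 1, 1).
That gives 9 states.

degeneracy = 9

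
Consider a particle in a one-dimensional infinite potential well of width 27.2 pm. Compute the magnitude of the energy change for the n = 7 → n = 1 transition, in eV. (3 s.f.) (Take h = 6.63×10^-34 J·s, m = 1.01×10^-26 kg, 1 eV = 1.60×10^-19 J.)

E_1 = h²/(8mL²) = 7.353×10^-21 J.
|ΔE| = |7² − 1²|·E_1 = 48·7.353×10^-21 J = 3.529×10^-19 J = 2.21 eV.

|ΔE| = 2.21 eV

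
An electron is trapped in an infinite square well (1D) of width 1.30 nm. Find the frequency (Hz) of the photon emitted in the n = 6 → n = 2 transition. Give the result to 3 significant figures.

f = 1.72×10^15 Hz

E_1 = h²/(8m_eL²) = 3.565×10^-20 J and ΔE = (6² − 2²)E_1 = 1.141×10^-18 J.
f = ΔE/h = 1.141×10^-18/6.626×10^-34 = 1.72×10^15 Hz.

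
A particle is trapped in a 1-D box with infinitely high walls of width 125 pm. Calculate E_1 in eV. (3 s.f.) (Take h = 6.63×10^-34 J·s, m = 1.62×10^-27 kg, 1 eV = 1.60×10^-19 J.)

For an infinite well E_n = n²h²/(8mL²), so E_1 = h²/(8mL²) = (6.63×10^-34)²/(8·1.62×10^-27·(1.25×10^-10 m)²) = 2.171×10^-21 J.
Converting, E_1 = 2.171×10^-21 J / (1.60×10^-19 J/eV) = 0.0136 eV.

E_1 = 0.0136 eV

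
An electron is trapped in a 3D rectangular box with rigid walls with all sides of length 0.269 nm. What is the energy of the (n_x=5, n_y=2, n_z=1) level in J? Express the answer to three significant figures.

For a 3D rectangular well E = (h²/8m_e)·Σ n_i²/L_i² = (6.626×10^-34)²/(8·9.109×10^-31) · [5²/(0.269 nm)² + 2²/(0.269 nm)² + 1²/(0.269 nm)²].
Evaluating gives E = 2.50×10^-17 J.

E = 2.50×10^-17 J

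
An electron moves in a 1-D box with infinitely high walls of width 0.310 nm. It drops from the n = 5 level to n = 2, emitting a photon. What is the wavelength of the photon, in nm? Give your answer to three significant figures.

E_1 = h²/(8m_eL²) = 6.269×10^-19 J, so ΔE = (5² − 2²)E_1 = 1.316×10^-17 J.
λ = hc/ΔE = (6.626×10^-34·2.998×10^8)/1.316×10^-17 = 1.51×10^-8 m = 15.1 nm.

λ = 15.1 nm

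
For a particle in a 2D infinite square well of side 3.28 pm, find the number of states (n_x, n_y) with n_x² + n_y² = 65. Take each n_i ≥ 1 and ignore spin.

The level has n_x² + n_y² = 65. The ordered positive-integer solutions are (1, 8), (4, 7), (7, 4), (8, 1).
That gives 4 states.

degeneracy = 4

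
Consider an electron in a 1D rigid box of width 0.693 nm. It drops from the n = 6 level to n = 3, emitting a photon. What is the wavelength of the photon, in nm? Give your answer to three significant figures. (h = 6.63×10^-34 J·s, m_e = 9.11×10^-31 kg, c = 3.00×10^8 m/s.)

λ = 58.7 nm

E_1 = h²/(8m_eL²) = 1.256×10^-19 J, so ΔE = (6² − 3²)E_1 = 3.391×10^-18 J.
λ = hc/ΔE = (6.63×10^-34·3.00×10^8)/3.391×10^-18 = 5.87×10^-8 m = 58.7 nm.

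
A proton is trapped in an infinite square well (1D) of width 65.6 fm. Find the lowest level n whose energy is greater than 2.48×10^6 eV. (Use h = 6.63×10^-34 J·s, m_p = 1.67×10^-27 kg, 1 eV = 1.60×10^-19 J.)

E_1 = h²/(8m_pL²) = 7.646×10^-15 J = 4.779×10^4 eV.
Need n² > 2.48×10^6/4.779×10^4 = 51.89, i.e. n > 7.203.
The smallest integer satisfying this is n = 8.

n = 8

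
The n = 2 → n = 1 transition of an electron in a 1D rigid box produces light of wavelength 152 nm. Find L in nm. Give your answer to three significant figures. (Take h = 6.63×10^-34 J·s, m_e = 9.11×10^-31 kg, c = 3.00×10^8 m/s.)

L = 0.372 nm

The photon carries ΔE = hc/λ = 6.63×10^-34·3.00×10^8/1.52×10^-7 m = 1.309×10^-18 J.
Since ΔE = (2² − 1²)E_1, E_1 = 4.363×10^-19 J, and L = h/√(8m_eE_1) = 3.72×10^-10 m = 0.372 nm.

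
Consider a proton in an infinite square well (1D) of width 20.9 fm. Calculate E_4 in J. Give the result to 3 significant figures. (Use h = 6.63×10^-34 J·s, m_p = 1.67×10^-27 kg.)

For an infinite well E_n = n²h²/(8m_pL²), so E_1 = h²/(8m_pL²) = (6.63×10^-34)²/(8·1.67×10^-27·(2.09×10^-14 m)²) = 7.532×10^-14 J.
Then E_4 = 4²·E_1 = 16·7.532×10^-14 J = 1.21×10^-12 J.

E_4 = 1.21×10^-12 J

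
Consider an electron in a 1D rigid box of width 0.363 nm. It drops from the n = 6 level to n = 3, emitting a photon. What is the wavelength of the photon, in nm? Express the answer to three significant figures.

E_1 = h²/(8m_eL²) = 4.572×10^-19 J, so ΔE = (6² − 3²)E_1 = 1.234×10^-17 J.
λ = hc/ΔE = (6.626×10^-34·2.998×10^8)/1.234×10^-17 = 1.61×10^-8 m = 16.1 nm.

λ = 16.1 nm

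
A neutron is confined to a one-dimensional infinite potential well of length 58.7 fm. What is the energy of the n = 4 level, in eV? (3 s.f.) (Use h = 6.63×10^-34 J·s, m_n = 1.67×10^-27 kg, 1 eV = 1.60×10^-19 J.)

For an infinite well E_n = n²h²/(8m_nL²), so E_1 = h²/(8m_nL²) = (6.63×10^-34)²/(8·1.67×10^-27·(5.87×10^-14 m)²) = 9.549×10^-15 J.
Then E_4 = 4²·E_1 = 16·9.549×10^-15 J = 1.528×10^-13 J.
Converting, E_4 = 1.528×10^-13 J / (1.60×10^-19 J/eV) = 9.55×10^5 eV.

E_4 = 9.55×10^5 eV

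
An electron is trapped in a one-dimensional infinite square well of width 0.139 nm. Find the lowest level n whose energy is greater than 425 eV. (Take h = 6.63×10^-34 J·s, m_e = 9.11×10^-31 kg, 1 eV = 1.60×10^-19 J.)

n = 5

E_1 = h²/(8m_eL²) = 3.122×10^-18 J = 19.51 eV.
Need n² > 425/19.51 = 21.78, i.e. n > 4.667.
The smallest integer satisfying this is n = 5.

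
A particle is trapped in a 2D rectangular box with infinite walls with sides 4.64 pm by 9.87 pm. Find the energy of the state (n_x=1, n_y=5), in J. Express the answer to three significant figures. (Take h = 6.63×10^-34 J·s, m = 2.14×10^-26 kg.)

E = 7.78×10^-19 J

For a 2D rectangular well E = (h²/8m)·Σ n_i²/L_i² = (6.63×10^-34)²/(8·2.14×10^-26) · [1²/(4.64 pm)² + 5²/(9.87 pm)²].
Evaluating gives E = 7.78×10^-19 J.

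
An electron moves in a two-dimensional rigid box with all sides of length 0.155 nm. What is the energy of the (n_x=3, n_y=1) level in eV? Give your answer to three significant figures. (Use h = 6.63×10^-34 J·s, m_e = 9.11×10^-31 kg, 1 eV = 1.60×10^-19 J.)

E = 157 eV

For a 2D rectangular well E = (h²/8m_e)·Σ n_i²/L_i² = (6.63×10^-34)²/(8·9.11×10^-31) · [3²/(0.155 nm)² + 1²/(0.155 nm)²].
Evaluating gives E = 2.510×10^-17 J = 157 eV.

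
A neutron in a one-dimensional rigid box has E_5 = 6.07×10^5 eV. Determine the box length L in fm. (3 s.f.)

L = 91.8 fm

From E_n = n²h²/(8m_nL²), L = n·h/√(8m_nE_n).
E_5 = 6.07×10^5 eV = 9.724×10^-14 J, so L = 5·6.626×10^-34/√(8·1.675×10^-27·9.724×10^-14) = 9.18×10^-14 m = 91.8 fm.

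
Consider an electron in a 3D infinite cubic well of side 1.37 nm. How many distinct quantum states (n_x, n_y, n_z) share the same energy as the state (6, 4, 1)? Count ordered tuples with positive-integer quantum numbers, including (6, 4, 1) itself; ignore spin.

The level has n_x² + n_y² + n_z² = 53. The ordered positive-integer solutions are (1, 4, 6), (1, 6, 4), (4, 1, 6), (4, 6, 1), (6, 1, 4), (6, 4, 1).
That gives 6 states.

degeneracy = 6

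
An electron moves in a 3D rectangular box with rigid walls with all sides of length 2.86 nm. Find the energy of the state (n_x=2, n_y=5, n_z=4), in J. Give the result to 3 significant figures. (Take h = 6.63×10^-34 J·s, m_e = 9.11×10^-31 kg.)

E = 3.32×10^-19 J

For a 3D rectangular well E = (h²/8m_e)·Σ n_i²/L_i² = (6.63×10^-34)²/(8·9.11×10^-31) · [2²/(2.86 nm)² + 5²/(2.86 nm)² + 4²/(2.86 nm)²].
Evaluating gives E = 3.32×10^-19 J.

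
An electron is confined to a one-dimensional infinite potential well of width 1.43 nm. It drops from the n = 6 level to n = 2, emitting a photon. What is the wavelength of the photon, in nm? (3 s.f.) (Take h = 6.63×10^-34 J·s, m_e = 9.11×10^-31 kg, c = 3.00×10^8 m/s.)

λ = 211 nm

E_1 = h²/(8m_eL²) = 2.949×10^-20 J, so ΔE = (6² − 2²)E_1 = 9.437×10^-19 J.
λ = hc/ΔE = (6.63×10^-34·3.00×10^8)/9.437×10^-19 = 2.11×10^-7 m = 211 nm.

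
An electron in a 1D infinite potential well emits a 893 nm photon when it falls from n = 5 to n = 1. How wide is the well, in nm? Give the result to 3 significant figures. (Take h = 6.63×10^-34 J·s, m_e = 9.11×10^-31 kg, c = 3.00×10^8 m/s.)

L = 2.55 nm

The photon carries ΔE = hc/λ = 6.63×10^-34·3.00×10^8/8.93×10^-7 m = 2.227×10^-19 J.
Since ΔE = (5² − 1²)E_1, E_1 = 9.279×10^-21 J, and L = h/√(8m_eE_1) = 2.55×10^-9 m = 2.55 nm.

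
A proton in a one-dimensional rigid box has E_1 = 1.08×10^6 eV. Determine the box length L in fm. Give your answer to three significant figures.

L = 13.8 fm

From E_n = n²h²/(8m_pL²), L = n·h/√(8m_pE_n).
E_1 = 1.08×10^6 eV = 1.730×10^-13 J, so L = 1·6.626×10^-34/√(8·1.673×10^-27·1.730×10^-13) = 1.38×10^-14 m = 13.8 fm.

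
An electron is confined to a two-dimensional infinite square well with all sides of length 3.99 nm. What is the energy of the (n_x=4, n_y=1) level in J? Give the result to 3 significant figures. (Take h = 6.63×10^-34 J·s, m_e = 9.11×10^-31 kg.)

For a 2D rectangular well E = (h²/8m_e)·Σ n_i²/L_i² = (6.63×10^-34)²/(8·9.11×10^-31) · [4²/(3.99 nm)² + 1²/(3.99 nm)²].
Evaluating gives E = 6.44×10^-20 J.

E = 6.44×10^-20 J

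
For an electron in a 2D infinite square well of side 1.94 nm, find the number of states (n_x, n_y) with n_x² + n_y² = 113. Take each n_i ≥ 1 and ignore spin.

The level has n_x² + n_y² = 113. The ordered positive-integer solutions are (7, 8), (8, 7).
That gives 2 states.

degeneracy = 2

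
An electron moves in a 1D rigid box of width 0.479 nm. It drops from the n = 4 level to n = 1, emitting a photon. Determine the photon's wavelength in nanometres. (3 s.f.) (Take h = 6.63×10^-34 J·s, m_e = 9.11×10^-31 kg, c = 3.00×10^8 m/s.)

E_1 = h²/(8m_eL²) = 2.629×10^-19 J, so ΔE = (4² − 1²)E_1 = 3.943×10^-18 J.
λ = hc/ΔE = (6.63×10^-34·3.00×10^8)/3.943×10^-18 = 5.04×10^-8 m = 50.4 nm.

λ = 50.4 nm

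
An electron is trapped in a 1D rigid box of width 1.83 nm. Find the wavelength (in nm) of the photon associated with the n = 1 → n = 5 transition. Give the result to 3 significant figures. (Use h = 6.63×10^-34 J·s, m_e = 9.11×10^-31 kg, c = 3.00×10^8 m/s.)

E_1 = h²/(8m_eL²) = 1.801×10^-20 J, so ΔE = (5² − 1²)E_1 = 4.322×10^-19 J.
λ = hc/ΔE = (6.63×10^-34·3.00×10^8)/4.322×10^-19 = 4.60×10^-7 m = 460 nm.

λ = 460 nm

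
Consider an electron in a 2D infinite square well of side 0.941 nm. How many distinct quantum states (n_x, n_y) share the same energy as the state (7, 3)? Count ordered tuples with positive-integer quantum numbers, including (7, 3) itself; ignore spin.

degeneracy = 2

The level has n_x² + n_y² = 58. The ordered positive-integer solutions are (3, 7), (7, 3).
That gives 2 states.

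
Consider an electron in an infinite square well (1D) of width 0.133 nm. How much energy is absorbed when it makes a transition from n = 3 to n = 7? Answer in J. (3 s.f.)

|ΔE| = 1.36×10^-16 J

E_1 = h²/(8m_eL²) = 3.406×10^-18 J.
|ΔE| = |3² − 7²|·E_1 = 40·3.406×10^-18 J = 1.36×10^-16 J.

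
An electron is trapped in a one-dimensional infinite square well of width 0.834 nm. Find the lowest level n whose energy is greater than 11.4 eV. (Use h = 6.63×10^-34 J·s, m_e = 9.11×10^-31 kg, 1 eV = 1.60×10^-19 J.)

n = 5

E_1 = h²/(8m_eL²) = 8.671×10^-20 J = 0.5419 eV.
Need n² > 11.4/0.5419 = 21.04, i.e. n > 4.587.
The smallest integer satisfying this is n = 5.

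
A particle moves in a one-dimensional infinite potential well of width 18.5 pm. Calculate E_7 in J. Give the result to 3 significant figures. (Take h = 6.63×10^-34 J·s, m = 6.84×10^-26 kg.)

For an infinite well E_n = n²h²/(8mL²), so E_1 = h²/(8mL²) = (6.63×10^-34)²/(8·6.84×10^-26·(1.85×10^-11 m)²) = 2.347×10^-21 J.
Then E_7 = 7²·E_1 = 49·2.347×10^-21 J = 1.15×10^-19 J.

E_7 = 1.15×10^-19 J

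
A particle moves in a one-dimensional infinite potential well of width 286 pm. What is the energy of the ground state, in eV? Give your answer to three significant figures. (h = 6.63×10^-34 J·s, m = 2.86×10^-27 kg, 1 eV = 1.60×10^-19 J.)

For an infinite well E_n = n²h²/(8mL²), so E_1 = h²/(8mL²) = (6.63×10^-34)²/(8·2.86×10^-27·(2.86×10^-10 m)²) = 2.349×10^-22 J.
Converting, E_1 = 2.349×10^-22 J / (1.60×10^-19 J/eV) = 0.00147 eV.

E_1 = 0.00147 eV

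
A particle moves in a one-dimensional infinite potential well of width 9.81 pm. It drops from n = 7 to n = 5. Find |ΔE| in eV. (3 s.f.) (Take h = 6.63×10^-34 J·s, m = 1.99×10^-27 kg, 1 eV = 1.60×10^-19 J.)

E_1 = h²/(8mL²) = 2.869×10^-19 J.
|ΔE| = |7² − 5²|·E_1 = 24·2.869×10^-19 J = 6.886×10^-18 J = 43.0 eV.

|ΔE| = 43.0 eV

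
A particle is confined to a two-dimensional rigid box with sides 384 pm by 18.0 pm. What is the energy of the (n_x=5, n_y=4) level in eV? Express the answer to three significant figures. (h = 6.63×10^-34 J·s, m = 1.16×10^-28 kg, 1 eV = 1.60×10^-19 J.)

E = 147 eV

For a 2D rectangular well E = (h²/8m)·Σ n_i²/L_i² = (6.63×10^-34)²/(8·1.16×10^-28) · [5²/(384 pm)² + 4²/(18.0 pm)²].
Evaluating gives E = 2.347×10^-17 J = 147 eV.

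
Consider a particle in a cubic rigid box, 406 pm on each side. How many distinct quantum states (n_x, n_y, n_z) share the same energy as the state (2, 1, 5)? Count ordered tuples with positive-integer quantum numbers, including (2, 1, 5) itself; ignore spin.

The level has n_x² + n_y² + n_z² = 30. The ordered positive-integer solutions are (1, 2, 5), (1, 5, 2), (2, 1, 5), (2, 5, 1), (5, 1, 2), (5, 2, 1).
That gives 6 states.

degeneracy = 6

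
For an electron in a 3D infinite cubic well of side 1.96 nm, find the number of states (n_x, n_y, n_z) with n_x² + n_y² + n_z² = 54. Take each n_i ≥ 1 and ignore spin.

degeneracy = 12

The level has n_x² + n_y² + n_z² = 54. The ordered positive-integer solutions are (1, 2, 7), (1, 7, 2), (2, 1, 7), (2, 5, 5), (2, 7, 1), (3, 3, 6), (3, 6, 3), (5, 2, 5), (5, 5, 2), (6, 3, 3), (7, 1, 2), (7, 2, 1).
That gives 12 states.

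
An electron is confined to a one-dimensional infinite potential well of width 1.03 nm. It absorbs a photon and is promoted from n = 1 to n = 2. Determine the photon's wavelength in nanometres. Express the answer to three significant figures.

λ = 1.17×10^3 nm

E_1 = h²/(8m_eL²) = 5.679×10^-20 J, so ΔE = (2² − 1²)E_1 = 1.704×10^-19 J.
λ = hc/ΔE = (6.626×10^-34·2.998×10^8)/1.704×10^-19 = 1.17×10^-6 m = 1.17×10^3 nm.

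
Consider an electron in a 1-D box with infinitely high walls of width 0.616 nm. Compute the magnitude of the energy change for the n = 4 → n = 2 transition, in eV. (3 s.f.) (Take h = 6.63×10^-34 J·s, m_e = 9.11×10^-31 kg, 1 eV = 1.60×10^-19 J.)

|ΔE| = 11.9 eV

E_1 = h²/(8m_eL²) = 1.589×10^-19 J.
|ΔE| = |4² − 2²|·E_1 = 12·1.589×10^-19 J = 1.907×10^-18 J = 11.9 eV.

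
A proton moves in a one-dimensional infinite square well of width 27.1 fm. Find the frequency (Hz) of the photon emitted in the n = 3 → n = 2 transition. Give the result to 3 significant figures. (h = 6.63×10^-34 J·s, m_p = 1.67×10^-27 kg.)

f = 3.38×10^20 Hz

E_1 = h²/(8m_pL²) = 4.480×10^-14 J and ΔE = (3² − 2²)E_1 = 2.240×10^-13 J.
f = ΔE/h = 2.240×10^-13/6.63×10^-34 = 3.38×10^20 Hz.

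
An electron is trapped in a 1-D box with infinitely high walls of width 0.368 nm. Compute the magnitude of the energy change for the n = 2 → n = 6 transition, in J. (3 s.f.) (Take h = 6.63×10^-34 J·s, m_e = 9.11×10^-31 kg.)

E_1 = h²/(8m_eL²) = 4.454×10^-19 J.
|ΔE| = |2² − 6²|·E_1 = 32·4.454×10^-19 J = 1.43×10^-17 J.

|ΔE| = 1.43×10^-17 J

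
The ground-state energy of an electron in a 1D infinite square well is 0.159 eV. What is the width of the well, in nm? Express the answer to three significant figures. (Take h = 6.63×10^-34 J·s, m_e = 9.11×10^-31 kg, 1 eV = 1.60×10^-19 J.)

L = 1.54 nm

From E_n = n²h²/(8m_eL²), L = n·h/√(8m_eE_n).
E_1 = 0.159 eV = 2.544×10^-20 J, so L = 1·6.63×10^-34/√(8·9.11×10^-31·2.544×10^-20) = 1.54×10^-9 m = 1.54 nm.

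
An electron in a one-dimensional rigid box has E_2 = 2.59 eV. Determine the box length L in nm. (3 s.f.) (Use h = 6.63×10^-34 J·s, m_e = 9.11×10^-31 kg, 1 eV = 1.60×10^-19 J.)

From E_n = n²h²/(8m_eL²), L = n·h/√(8m_eE_n).
E_2 = 2.59 eV = 4.144×10^-19 J, so L = 2·6.63×10^-34/√(8·9.11×10^-31·4.144×10^-19) = 7.63×10^-10 m = 0.763 nm.

L = 0.763 nm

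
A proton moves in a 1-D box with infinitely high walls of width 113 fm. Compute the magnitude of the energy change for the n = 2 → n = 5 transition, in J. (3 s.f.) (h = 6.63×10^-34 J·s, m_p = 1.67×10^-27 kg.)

|ΔE| = 5.41×10^-14 J

E_1 = h²/(8m_pL²) = 2.577×10^-15 J.
|ΔE| = |2² − 5²|·E_1 = 21·2.577×10^-15 J = 5.41×10^-14 J.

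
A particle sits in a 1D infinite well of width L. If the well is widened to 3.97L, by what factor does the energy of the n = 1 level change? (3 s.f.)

0.0634

E_n ∝ 1/L², so the energy scales by 1/3.97² = 0.0634.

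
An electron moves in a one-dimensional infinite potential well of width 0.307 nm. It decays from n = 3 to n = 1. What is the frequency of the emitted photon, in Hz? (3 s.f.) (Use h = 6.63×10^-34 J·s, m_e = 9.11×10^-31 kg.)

E_1 = h²/(8m_eL²) = 6.399×10^-19 J and ΔE = (3² − 1²)E_1 = 5.119×10^-18 J.
f = ΔE/h = 5.119×10^-18/6.63×10^-34 = 7.72×10^15 Hz.

f = 7.72×10^15 Hz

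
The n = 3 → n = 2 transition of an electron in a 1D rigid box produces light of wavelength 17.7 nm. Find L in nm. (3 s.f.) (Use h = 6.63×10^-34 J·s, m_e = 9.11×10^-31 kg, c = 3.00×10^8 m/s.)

L = 0.164 nm

The photon carries ΔE = hc/λ = 6.63×10^-34·3.00×10^8/1.77×10^-8 m = 1.124×10^-17 J.
Since ΔE = (3² − 2²)E_1, E_1 = 2.248×10^-18 J, and L = h/√(8m_eE_1) = 1.64×10^-10 m = 0.164 nm.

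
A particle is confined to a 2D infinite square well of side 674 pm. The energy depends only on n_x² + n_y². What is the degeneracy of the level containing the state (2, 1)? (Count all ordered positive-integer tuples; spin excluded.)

The level has n_x² + n_y² = 5. The ordered positive-integer solutions are (1, 2), (2, 1).
That gives 2 states.

degeneracy = 2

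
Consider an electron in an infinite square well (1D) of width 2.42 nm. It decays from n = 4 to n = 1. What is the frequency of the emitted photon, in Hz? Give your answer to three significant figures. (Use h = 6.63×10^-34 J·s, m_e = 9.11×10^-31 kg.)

f = 2.33×10^14 Hz

E_1 = h²/(8m_eL²) = 1.030×10^-20 J and ΔE = (4² − 1²)E_1 = 1.545×10^-19 J.
f = ΔE/h = 1.545×10^-19/6.63×10^-34 = 2.33×10^14 Hz.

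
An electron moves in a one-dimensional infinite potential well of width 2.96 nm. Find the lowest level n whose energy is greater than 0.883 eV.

E_1 = h²/(8m_eL²) = 6.876×10^-21 J = 0.04292 eV.
Need n² > 0.883/0.04292 = 20.57, i.e. n > 4.535.
The smallest integer satisfying this is n = 5.

n = 5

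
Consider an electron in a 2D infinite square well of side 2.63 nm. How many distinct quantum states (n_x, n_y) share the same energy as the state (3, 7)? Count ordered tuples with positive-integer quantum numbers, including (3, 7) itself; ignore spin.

degeneracy = 2

The level has n_x² + n_y² = 58. The ordered positive-integer solutions are (3, 7), (7, 3).
That gives 2 states.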